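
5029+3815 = 8844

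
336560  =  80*4207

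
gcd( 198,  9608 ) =2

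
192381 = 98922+93459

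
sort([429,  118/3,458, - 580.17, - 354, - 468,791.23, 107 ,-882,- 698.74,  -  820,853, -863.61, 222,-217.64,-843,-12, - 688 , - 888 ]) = [ - 888,  -  882, - 863.61, - 843,  -  820,-698.74, - 688,-580.17,-468,-354, - 217.64,-12,118/3, 107,222,429, 458, 791.23,853 ] 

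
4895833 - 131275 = 4764558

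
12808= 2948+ 9860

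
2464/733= 2464/733 = 3.36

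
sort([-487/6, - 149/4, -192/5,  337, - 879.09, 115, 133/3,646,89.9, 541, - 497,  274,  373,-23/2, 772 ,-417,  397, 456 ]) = [ - 879.09, - 497,-417,-487/6,-192/5 ,- 149/4,-23/2,  133/3 , 89.9,115,  274, 337, 373,397, 456,541, 646,772 ]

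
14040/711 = 19 + 59/79  =  19.75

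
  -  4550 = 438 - 4988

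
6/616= 3/308= 0.01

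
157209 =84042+73167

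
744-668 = 76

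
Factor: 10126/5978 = 7^(-2 ) * 83^1 = 83/49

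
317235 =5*63447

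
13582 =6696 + 6886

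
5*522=2610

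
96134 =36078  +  60056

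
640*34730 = 22227200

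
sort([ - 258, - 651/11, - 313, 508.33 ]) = [ - 313, - 258, - 651/11, 508.33 ]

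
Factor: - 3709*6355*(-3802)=89615782390 = 2^1*5^1*31^1 * 41^1*1901^1*3709^1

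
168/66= 28/11=   2.55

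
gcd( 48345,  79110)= 4395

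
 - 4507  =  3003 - 7510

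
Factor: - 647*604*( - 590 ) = 230564920 = 2^3*5^1* 59^1*151^1  *  647^1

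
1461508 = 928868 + 532640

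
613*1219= 747247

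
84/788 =21/197 = 0.11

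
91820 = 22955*4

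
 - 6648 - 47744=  - 54392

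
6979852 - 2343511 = 4636341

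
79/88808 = 79/88808 = 0.00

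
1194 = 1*1194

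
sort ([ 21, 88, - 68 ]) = [ - 68, 21, 88]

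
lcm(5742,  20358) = 223938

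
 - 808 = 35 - 843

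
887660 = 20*44383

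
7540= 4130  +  3410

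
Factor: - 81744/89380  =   - 2^2*3^1*5^ (-1)*13^1*41^( - 1 ) * 109^ ( - 1 )*131^1 = - 20436/22345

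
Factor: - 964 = - 2^2*241^1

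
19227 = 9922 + 9305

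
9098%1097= 322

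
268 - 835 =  - 567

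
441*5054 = 2228814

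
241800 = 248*975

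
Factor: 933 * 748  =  697884 = 2^2*3^1*11^1*17^1*311^1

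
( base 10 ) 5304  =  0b1010010111000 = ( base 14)1D0C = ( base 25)8c4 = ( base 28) 6LC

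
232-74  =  158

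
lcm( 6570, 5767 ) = 519030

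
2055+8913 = 10968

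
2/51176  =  1/25588  =  0.00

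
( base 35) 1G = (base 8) 63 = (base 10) 51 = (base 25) 21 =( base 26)1p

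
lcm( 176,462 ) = 3696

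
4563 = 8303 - 3740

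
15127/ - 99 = - 153 + 20/99 = - 152.80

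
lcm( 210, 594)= 20790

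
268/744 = 67/186 = 0.36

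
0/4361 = 0 = 0.00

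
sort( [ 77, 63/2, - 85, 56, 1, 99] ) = [ - 85,1, 63/2, 56, 77,99]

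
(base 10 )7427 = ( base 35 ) 627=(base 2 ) 1110100000011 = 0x1d03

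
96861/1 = 96861  =  96861.00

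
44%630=44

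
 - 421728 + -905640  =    -  1327368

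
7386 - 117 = 7269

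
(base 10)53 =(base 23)27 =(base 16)35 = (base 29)1O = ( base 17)32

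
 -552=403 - 955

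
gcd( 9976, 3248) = 232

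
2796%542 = 86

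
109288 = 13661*8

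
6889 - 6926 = -37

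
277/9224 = 277/9224  =  0.03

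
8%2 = 0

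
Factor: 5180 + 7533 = 12713^1 = 12713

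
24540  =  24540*1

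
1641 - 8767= - 7126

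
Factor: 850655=5^1*13^1 *23^1*569^1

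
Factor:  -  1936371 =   -  3^1 *281^1*2297^1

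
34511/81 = 34511/81 = 426.06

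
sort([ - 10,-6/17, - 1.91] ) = [ - 10, - 1.91, - 6/17]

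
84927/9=28309/3 = 9436.33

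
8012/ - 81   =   - 8012/81 = - 98.91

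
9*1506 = 13554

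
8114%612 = 158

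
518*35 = 18130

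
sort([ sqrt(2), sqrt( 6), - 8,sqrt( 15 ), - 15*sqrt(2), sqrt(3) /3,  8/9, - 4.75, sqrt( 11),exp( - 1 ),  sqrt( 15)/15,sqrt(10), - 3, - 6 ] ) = [ - 15*sqrt ( 2), - 8, - 6, - 4.75, -3, sqrt( 15 ) /15, exp ( - 1 ), sqrt( 3)/3 , 8/9,sqrt( 2), sqrt ( 6),sqrt ( 10),sqrt( 11), sqrt ( 15)]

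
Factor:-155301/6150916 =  - 2^( - 2)*3^1*51767^1*1537729^( - 1)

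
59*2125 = 125375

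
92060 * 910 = 83774600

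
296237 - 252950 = 43287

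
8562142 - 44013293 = -35451151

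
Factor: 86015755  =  5^1*7^1* 19^1*129347^1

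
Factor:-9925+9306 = - 619^1 = - 619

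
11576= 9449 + 2127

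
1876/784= 67/28 = 2.39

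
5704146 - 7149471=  - 1445325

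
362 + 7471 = 7833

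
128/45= 128/45 = 2.84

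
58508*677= 39609916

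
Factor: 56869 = 29^1*37^1 * 53^1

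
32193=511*63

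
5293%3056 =2237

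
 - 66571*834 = -55520214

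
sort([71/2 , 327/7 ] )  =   [71/2,327/7 ] 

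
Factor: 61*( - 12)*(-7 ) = 2^2*3^1*7^1 *61^1 = 5124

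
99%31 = 6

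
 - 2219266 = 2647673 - 4866939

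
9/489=3/163 =0.02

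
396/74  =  5+13/37 = 5.35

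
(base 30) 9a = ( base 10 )280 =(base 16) 118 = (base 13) 187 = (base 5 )2110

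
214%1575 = 214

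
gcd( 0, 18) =18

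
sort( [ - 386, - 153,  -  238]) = [ - 386,  -  238, - 153]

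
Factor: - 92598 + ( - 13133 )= - 105731 = - 23^1*4597^1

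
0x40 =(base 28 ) 28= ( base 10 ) 64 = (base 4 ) 1000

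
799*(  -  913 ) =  - 729487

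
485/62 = 7 + 51/62 = 7.82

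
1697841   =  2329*729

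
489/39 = 12 + 7/13 = 12.54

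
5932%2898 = 136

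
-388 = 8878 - 9266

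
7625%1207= 383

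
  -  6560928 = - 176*37278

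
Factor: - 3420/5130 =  - 2/3 = - 2^1*3^(-1)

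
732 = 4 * 183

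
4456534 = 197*22622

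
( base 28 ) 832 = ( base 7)24352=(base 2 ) 1100011010110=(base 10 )6358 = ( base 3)22201111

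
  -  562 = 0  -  562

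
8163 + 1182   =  9345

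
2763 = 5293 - 2530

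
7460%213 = 5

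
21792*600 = 13075200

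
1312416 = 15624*84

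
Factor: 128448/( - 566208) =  - 223^1  *  983^( - 1 ) = - 223/983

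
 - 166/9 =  - 19+5/9 = -18.44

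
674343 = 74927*9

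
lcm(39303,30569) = 275121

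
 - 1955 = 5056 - 7011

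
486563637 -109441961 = 377121676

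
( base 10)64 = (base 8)100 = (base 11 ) 59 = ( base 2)1000000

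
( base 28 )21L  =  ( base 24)2J9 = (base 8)3121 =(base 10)1617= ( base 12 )B29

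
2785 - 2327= 458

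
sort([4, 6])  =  [4 , 6]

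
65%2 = 1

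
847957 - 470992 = 376965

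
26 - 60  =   - 34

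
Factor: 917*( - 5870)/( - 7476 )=2^(  -  1 ) * 3^( - 1)*5^1*89^( - 1)*131^1*587^1 = 384485/534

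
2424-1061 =1363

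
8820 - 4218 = 4602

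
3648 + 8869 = 12517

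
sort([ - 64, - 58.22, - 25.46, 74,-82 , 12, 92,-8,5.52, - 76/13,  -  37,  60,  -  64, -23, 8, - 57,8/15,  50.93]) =[ - 82,-64,-64, - 58.22, - 57,-37 , - 25.46,  -  23, - 8, - 76/13,8/15, 5.52,8, 12, 50.93,60,  74, 92 ]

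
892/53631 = 892/53631 =0.02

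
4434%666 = 438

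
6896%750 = 146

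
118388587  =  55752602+62635985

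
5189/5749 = 5189/5749 = 0.90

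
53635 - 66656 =- 13021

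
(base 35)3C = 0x75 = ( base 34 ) 3F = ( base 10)117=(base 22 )57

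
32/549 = 32/549 = 0.06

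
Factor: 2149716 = 2^2 * 3^1  *  179143^1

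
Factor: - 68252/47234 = -2^1*11^( - 1)*19^( - 1 )*151^1=- 302/209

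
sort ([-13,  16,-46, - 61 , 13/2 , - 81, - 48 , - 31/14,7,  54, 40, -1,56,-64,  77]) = [ - 81, - 64, - 61, - 48, - 46, - 13,  -  31/14,-1,13/2,7, 16, 40,  54,  56 , 77 ] 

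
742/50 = 371/25 = 14.84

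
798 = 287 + 511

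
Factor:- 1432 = -2^3*179^1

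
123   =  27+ 96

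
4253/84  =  4253/84  =  50.63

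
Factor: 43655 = 5^1*8731^1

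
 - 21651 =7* ( - 3093 )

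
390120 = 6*65020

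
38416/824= 4802/103  =  46.62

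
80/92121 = 80/92121 = 0.00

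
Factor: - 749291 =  - 89^1*8419^1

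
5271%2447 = 377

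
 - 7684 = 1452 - 9136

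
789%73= 59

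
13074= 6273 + 6801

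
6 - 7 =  - 1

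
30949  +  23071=54020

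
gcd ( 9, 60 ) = 3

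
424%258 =166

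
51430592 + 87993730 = 139424322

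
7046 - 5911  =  1135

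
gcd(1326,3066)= 6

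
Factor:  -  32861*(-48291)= 1586890551 = 3^1*17^1*1933^1*16097^1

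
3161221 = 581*5441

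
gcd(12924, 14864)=4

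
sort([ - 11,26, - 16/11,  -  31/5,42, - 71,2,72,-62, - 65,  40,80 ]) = [-71, - 65, -62 , - 11  , - 31/5 ,  -  16/11, 2, 26,40,42,72, 80]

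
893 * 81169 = 72483917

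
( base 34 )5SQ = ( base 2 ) 1101001100110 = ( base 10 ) 6758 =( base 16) 1A66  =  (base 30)7f8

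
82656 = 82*1008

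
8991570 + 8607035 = 17598605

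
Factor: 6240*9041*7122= 2^6*3^2*5^1*13^1*1187^1 * 9041^1=401793612480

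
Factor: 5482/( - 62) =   -  31^( - 1 )*2741^1 = - 2741/31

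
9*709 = 6381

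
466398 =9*51822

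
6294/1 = 6294 =6294.00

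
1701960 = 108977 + 1592983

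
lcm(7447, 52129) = 52129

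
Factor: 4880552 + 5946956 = 10827508 = 2^2*761^1*3557^1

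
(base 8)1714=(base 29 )14F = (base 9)1300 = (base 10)972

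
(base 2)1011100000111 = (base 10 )5895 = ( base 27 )829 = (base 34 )53d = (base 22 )c3l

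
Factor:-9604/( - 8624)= 2^(-2)*7^2*11^( - 1)=49/44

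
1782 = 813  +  969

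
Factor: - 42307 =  - 42307^1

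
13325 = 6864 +6461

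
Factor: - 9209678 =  - 2^1*907^1*5077^1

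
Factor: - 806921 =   -  41^1*19681^1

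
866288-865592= 696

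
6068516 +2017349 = 8085865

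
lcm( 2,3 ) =6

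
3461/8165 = 3461/8165 =0.42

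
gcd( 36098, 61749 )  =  1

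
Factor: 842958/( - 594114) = - 140493/99019 = - 3^1*83^(-1)*1193^(- 1) * 46831^1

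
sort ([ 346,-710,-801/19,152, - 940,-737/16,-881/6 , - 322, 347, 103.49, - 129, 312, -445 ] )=[ -940, - 710, - 445, - 322, - 881/6, - 129, - 737/16,-801/19,103.49, 152, 312, 346, 347]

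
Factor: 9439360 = 2^7*5^1*7^3*43^1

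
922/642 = 1 + 140/321 = 1.44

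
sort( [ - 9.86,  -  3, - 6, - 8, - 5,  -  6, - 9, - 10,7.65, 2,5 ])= [ - 10, - 9.86, - 9, -8, - 6  , - 6, - 5, - 3,2,5, 7.65 ]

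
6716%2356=2004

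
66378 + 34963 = 101341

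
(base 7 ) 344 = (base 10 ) 179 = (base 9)218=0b10110011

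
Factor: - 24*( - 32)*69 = 2^8*3^2*23^1 = 52992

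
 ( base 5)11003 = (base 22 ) 1C5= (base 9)1026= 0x2f1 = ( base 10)753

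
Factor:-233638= -2^1 * 116819^1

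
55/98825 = 11/19765 = 0.00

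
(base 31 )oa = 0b1011110010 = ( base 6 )3254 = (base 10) 754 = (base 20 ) 1he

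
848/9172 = 212/2293 = 0.09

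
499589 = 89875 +409714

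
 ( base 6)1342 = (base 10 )350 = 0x15E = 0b101011110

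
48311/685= 70  +  361/685 = 70.53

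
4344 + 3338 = 7682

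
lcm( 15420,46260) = 46260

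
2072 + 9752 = 11824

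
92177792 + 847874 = 93025666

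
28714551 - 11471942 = 17242609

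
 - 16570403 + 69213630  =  52643227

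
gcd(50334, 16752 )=6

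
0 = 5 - 5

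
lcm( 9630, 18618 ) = 279270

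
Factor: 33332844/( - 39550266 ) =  - 5555474/6591711 = -2^1*3^(-1) * 7^(- 1) *71^( - 1 )* 1033^1 * 2689^1*4421^(- 1 )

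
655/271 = 2 + 113/271 =2.42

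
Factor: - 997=-997^1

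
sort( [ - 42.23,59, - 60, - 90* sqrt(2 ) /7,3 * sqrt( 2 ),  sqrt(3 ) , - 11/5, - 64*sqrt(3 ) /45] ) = [-60, - 42.23,  -  90*sqrt( 2 ) /7, - 64*sqrt( 3 ) /45 ,-11/5, sqrt( 3),3*sqrt (2),59 ]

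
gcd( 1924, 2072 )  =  148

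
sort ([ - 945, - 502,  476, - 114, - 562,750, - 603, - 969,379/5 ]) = [ - 969,- 945, - 603, - 562, - 502, - 114,  379/5, 476, 750] 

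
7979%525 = 104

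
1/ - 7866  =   - 1/7866 = - 0.00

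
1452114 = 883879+568235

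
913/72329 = 913/72329=0.01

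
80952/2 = 40476 = 40476.00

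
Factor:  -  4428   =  -2^2*3^3*41^1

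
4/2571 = 4/2571 = 0.00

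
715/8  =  89 + 3/8 =89.38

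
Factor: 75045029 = 2137^1*35117^1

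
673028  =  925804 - 252776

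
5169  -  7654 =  - 2485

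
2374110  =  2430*977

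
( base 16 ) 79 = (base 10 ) 121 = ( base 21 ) 5g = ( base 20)61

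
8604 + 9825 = 18429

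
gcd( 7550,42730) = 10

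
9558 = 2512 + 7046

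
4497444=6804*661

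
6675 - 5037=1638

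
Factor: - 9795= - 3^1*5^1 *653^1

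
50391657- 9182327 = 41209330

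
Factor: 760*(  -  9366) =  - 2^4*3^1*5^1*7^1*19^1*223^1 = -7118160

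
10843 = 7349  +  3494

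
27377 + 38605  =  65982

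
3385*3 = 10155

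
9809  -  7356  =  2453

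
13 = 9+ 4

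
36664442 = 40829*898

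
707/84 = 8 + 5/12 = 8.42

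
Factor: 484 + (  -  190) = 2^1*3^1*7^2 = 294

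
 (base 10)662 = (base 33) K2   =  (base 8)1226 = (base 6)3022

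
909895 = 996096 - 86201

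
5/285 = 1/57 = 0.02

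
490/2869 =490/2869=0.17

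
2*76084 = 152168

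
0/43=0=   0.00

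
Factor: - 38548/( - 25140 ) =3^( - 1 )*5^ ( - 1 )*23^1 = 23/15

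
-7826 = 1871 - 9697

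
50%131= 50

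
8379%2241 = 1656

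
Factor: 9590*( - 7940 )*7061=-2^3*5^2*7^1*23^1*137^1*307^1*397^1 = - 537657020600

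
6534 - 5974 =560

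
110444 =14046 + 96398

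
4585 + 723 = 5308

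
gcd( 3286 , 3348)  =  62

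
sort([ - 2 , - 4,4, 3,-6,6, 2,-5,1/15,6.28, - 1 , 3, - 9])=[ - 9, - 6, - 5, - 4, - 2, - 1,  1/15,2, 3,3, 4,  6,6.28 ]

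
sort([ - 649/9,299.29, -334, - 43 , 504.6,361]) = [  -  334, - 649/9, - 43,299.29, 361 , 504.6] 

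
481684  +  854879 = 1336563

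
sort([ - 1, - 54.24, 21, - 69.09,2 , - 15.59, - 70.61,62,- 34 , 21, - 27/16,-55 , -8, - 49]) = [- 70.61,-69.09, - 55,-54.24, - 49, - 34,-15.59,-8, - 27/16,-1, 2,  21,21,62]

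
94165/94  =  1001 + 71/94  =  1001.76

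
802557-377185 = 425372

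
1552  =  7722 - 6170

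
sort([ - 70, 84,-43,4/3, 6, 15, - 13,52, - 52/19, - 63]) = [ - 70,-63,  -  43, - 13, - 52/19,4/3, 6, 15, 52,84 ]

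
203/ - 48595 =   -  1+48392/48595 = - 0.00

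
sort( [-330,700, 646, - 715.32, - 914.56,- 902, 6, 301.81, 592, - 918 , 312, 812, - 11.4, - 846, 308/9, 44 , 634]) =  [ - 918, - 914.56 , - 902,- 846, - 715.32, - 330,  -  11.4,  6, 308/9, 44,301.81,312 , 592,634,646,700, 812] 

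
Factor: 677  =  677^1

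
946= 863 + 83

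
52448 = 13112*4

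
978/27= 326/9 = 36.22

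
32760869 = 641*51109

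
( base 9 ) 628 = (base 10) 512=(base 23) m6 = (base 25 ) KC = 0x200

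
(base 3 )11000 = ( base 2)1101100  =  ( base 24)4c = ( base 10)108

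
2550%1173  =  204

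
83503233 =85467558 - 1964325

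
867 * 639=554013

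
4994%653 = 423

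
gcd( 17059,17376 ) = 1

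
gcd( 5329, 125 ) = 1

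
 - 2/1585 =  - 2/1585  =  - 0.00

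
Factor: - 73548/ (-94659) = 2^2*3^3*139^ ( -1) = 108/139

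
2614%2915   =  2614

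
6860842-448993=6411849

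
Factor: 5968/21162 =2^3*3^(  -  1 )*373^1 * 3527^( - 1)  =  2984/10581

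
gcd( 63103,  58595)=1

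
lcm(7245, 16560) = 115920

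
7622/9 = 7622/9=846.89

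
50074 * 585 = 29293290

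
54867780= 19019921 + 35847859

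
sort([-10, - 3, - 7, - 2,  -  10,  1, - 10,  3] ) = [  -  10, - 10,-10, -7,  -  3,-2,1, 3 ]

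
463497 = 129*3593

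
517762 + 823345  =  1341107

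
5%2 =1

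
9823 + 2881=12704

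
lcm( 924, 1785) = 78540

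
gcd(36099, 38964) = 573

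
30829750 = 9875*3122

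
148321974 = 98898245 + 49423729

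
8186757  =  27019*303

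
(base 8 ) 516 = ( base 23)EC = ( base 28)BQ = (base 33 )a4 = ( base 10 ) 334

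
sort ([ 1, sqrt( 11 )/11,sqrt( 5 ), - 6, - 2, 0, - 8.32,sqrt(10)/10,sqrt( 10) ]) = [-8.32, - 6, - 2, 0, sqrt( 11)/11,sqrt( 10 ) /10, 1,sqrt( 5),sqrt (10) ]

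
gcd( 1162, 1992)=166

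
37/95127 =1/2571 = 0.00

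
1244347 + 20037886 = 21282233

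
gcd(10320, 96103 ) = 1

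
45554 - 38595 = 6959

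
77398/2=38699 =38699.00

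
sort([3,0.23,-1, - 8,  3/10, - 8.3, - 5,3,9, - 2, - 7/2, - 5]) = [ - 8.3, - 8 , - 5, - 5, -7/2, - 2 , - 1,0.23,3/10,3, 3, 9] 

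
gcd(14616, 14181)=87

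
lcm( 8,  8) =8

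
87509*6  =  525054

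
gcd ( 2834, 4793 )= 1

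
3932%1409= 1114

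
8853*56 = 495768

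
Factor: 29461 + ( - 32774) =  -3313^1 = -3313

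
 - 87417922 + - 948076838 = - 1035494760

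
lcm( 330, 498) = 27390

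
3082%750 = 82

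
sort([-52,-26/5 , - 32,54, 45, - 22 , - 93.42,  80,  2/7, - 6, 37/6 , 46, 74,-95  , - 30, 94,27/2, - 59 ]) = [ - 95, - 93.42, - 59, - 52, - 32, - 30, - 22, - 6, - 26/5 , 2/7,37/6, 27/2,45, 46, 54, 74,80, 94 ] 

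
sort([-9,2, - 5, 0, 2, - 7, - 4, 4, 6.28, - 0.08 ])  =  [-9 ,- 7, - 5,-4, - 0.08, 0,2, 2 , 4, 6.28 ]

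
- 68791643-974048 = -69765691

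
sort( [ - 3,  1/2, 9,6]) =[-3,1/2,  6,9]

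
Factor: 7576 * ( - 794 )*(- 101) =607549744=2^4*101^1*397^1*947^1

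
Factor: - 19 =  - 19^1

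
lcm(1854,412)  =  3708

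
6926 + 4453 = 11379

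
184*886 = 163024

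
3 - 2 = 1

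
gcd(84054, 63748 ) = 2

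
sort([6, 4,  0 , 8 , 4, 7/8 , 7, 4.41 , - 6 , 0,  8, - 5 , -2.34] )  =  [ - 6, - 5, - 2.34 , 0, 0, 7/8, 4, 4,4.41,6, 7,8,8]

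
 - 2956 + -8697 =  - 11653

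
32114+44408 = 76522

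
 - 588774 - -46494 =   -  542280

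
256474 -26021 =230453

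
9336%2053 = 1124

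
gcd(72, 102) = 6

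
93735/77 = 1217 +26/77 = 1217.34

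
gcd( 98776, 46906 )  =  2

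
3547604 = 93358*38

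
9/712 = 9/712 = 0.01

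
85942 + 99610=185552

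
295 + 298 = 593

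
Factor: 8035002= 2^1 * 3^2*446389^1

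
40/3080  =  1/77 = 0.01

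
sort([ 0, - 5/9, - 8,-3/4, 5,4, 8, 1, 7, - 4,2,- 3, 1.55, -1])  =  [- 8, - 4, - 3,  -  1, - 3/4,  -  5/9,0, 1,  1.55, 2, 4, 5, 7, 8] 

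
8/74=4/37=0.11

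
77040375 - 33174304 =43866071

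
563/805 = 563/805 = 0.70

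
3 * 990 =2970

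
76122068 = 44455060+31667008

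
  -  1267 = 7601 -8868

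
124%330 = 124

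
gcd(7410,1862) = 38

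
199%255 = 199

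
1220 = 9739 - 8519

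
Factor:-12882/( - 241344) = 2147/40224=2^( - 5) * 3^( -1 ) * 19^1 * 113^1 * 419^( - 1)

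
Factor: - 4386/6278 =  - 51/73  =  - 3^1*17^1*73^( - 1 ) 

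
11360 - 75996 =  -64636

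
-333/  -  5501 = 333/5501  =  0.06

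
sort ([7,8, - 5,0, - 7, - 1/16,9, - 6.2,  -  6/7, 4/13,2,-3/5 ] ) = [-7, - 6.2,-5, - 6/7, - 3/5, - 1/16, 0, 4/13,2, 7,8, 9]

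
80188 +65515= 145703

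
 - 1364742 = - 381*3582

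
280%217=63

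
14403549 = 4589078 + 9814471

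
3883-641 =3242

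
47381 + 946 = 48327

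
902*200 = 180400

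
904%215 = 44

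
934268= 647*1444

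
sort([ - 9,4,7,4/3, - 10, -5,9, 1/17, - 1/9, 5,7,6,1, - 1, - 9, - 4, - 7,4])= [ - 10, - 9, - 9, - 7, - 5, - 4,-1, - 1/9,1/17,1,  4/3,4,4,5,6,7,7,9]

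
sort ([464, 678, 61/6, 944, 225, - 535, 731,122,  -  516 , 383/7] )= [ - 535, - 516, 61/6, 383/7, 122,225 , 464, 678, 731 , 944 ] 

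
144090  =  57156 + 86934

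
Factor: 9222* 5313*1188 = 58207825368= 2^3*3^5*7^1*11^2*23^1*29^1*53^1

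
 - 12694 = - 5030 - 7664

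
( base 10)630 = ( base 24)126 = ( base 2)1001110110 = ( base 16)276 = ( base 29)LL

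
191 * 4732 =903812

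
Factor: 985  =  5^1*197^1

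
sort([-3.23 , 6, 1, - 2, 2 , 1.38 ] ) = [ - 3.23,-2,1, 1.38, 2, 6]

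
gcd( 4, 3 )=1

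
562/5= 112 + 2/5   =  112.40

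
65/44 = 65/44 = 1.48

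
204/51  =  4 = 4.00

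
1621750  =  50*32435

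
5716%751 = 459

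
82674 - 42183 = 40491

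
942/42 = 22 + 3/7 = 22.43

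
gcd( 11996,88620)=4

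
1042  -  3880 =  - 2838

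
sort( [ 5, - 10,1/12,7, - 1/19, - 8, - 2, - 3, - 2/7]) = [ - 10, - 8,-3, - 2,- 2/7,  -  1/19, 1/12,5,7]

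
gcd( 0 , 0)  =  0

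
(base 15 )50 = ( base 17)47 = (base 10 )75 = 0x4b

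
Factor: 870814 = 2^1*7^1*62201^1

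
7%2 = 1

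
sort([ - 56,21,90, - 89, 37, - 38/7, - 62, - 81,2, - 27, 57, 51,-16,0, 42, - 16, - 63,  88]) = [-89, - 81, - 63, - 62, - 56, - 27, -16, - 16, - 38/7,0, 2,21,37,42,51, 57,88, 90]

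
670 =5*134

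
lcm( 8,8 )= 8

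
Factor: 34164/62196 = 39/71 = 3^1*13^1 * 71^(-1 )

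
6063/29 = 209 + 2/29 = 209.07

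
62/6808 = 31/3404 = 0.01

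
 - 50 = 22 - 72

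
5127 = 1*5127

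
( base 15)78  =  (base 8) 161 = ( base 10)113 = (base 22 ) 53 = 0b1110001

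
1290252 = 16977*76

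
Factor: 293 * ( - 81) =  - 23733 = - 3^4*293^1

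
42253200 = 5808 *7275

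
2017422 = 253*7974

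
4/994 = 2/497=0.00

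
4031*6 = 24186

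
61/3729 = 61/3729 = 0.02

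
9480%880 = 680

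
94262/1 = 94262 = 94262.00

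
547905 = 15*36527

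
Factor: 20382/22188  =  2^( - 1) *43^(-1)*79^1  =  79/86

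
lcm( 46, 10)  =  230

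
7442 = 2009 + 5433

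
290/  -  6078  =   - 145/3039 = -0.05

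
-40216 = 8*(-5027 ) 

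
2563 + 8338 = 10901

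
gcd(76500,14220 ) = 180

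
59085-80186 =-21101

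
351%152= 47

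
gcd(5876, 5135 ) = 13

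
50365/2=25182 + 1/2=25182.50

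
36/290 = 18/145 =0.12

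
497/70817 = 497/70817 = 0.01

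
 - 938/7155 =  - 938/7155 = - 0.13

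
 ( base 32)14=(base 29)17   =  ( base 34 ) 12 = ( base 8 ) 44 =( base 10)36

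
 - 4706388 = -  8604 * 547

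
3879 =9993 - 6114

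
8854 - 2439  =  6415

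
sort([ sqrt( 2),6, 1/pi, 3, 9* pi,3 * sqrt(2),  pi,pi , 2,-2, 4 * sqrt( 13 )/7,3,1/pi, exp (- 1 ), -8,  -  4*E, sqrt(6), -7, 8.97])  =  [ - 4 * E, - 8 ,-7,-2,1/pi, 1/pi  ,  exp( - 1 ), sqrt(2 ),2,4*sqrt( 13 )/7, sqrt (6 ), 3,3, pi,pi, 3*sqrt( 2), 6, 8.97, 9*pi]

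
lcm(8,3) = 24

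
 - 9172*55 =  - 504460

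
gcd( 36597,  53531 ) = 1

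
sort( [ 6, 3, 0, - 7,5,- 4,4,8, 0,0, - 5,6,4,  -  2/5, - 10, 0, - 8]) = [-10, - 8, - 7, - 5  , - 4,-2/5, 0, 0, 0,  0, 3, 4,  4, 5 , 6,6, 8 ] 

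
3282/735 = 4 + 114/245 = 4.47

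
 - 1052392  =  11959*( - 88)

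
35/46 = 35/46 = 0.76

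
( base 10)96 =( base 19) 51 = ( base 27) 3f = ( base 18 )56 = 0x60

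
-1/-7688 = 1/7688 = 0.00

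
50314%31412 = 18902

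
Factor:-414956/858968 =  -2^( - 1 )*11^( - 1 )*43^( - 1)*457^1 = - 457/946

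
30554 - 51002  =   - 20448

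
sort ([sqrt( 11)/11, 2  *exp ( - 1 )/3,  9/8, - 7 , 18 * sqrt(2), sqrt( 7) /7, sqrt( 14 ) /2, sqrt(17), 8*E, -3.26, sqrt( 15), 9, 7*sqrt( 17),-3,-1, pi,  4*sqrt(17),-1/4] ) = [- 7,  -  3.26,-3, - 1 , - 1/4, 2*exp(-1)/3,sqrt ( 11 )/11,sqrt ( 7)/7,9/8,  sqrt( 14 ) /2, pi,sqrt ( 15), sqrt(17),9, 4*sqrt(17),  8*E , 18*sqrt( 2),7 * sqrt ( 17)] 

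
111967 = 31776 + 80191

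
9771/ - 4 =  - 2443 + 1/4 = - 2442.75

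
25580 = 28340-2760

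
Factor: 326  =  2^1*163^1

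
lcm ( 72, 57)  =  1368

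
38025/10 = 7605/2 = 3802.50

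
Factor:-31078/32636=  - 2^( - 1)  *199^(-1 )*379^1 =- 379/398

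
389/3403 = 389/3403 = 0.11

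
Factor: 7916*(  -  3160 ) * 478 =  - 11956959680 = - 2^6 *5^1 *79^1*239^1*1979^1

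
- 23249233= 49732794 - 72982027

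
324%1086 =324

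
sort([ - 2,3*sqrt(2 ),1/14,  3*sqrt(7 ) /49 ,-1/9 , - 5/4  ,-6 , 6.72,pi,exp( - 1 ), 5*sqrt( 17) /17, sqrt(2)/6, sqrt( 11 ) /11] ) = [ - 6, - 2 , - 5/4, - 1/9 , 1/14, 3*sqrt( 7 ) /49,sqrt (2 )/6 , sqrt( 11) /11,exp(-1 ) , 5*sqrt( 17 ) /17, pi,  3  *  sqrt( 2 ) , 6.72]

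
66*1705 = 112530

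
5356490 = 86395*62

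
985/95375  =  197/19075 = 0.01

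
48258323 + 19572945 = 67831268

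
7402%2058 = 1228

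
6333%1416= 669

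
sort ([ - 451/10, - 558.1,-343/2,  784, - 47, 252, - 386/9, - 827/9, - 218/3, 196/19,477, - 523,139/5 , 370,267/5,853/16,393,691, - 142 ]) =[ - 558.1, - 523, - 343/2,  -  142, - 827/9, - 218/3, - 47, - 451/10, - 386/9,196/19,139/5, 853/16, 267/5,252,370, 393, 477 , 691,784] 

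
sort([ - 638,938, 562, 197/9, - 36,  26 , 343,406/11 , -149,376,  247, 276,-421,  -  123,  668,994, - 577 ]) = [-638 , - 577, - 421,-149, - 123, - 36,197/9,26 , 406/11,247, 276,  343, 376,  562,  668,938,  994]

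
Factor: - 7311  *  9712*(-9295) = 659986195440 = 2^4 * 3^1 * 5^1*11^1*13^2* 607^1 * 2437^1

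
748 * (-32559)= - 24354132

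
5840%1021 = 735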